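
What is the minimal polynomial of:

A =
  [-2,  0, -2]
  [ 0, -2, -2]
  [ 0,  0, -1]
x^2 + 3*x + 2

The characteristic polynomial is χ_A(x) = (x + 1)*(x + 2)^2, so the eigenvalues are known. The minimal polynomial is
  m_A(x) = Π_λ (x − λ)^{k_λ}
where k_λ is the size of the *largest* Jordan block for λ (equivalently, the smallest k with (A − λI)^k v = 0 for every generalised eigenvector v of λ).

  λ = -2: largest Jordan block has size 1, contributing (x + 2)
  λ = -1: largest Jordan block has size 1, contributing (x + 1)

So m_A(x) = (x + 1)*(x + 2) = x^2 + 3*x + 2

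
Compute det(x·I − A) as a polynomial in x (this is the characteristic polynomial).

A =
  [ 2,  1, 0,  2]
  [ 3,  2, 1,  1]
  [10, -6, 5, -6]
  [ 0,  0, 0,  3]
x^4 - 12*x^3 + 54*x^2 - 108*x + 81

Expanding det(x·I − A) (e.g. by cofactor expansion or by noting that A is similar to its Jordan form J, which has the same characteristic polynomial as A) gives
  χ_A(x) = x^4 - 12*x^3 + 54*x^2 - 108*x + 81
which factors as (x - 3)^4. The eigenvalues (with algebraic multiplicities) are λ = 3 with multiplicity 4.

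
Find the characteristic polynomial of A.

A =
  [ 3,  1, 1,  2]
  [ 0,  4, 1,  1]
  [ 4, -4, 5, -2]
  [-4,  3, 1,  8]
x^4 - 20*x^3 + 150*x^2 - 500*x + 625

Expanding det(x·I − A) (e.g. by cofactor expansion or by noting that A is similar to its Jordan form J, which has the same characteristic polynomial as A) gives
  χ_A(x) = x^4 - 20*x^3 + 150*x^2 - 500*x + 625
which factors as (x - 5)^4. The eigenvalues (with algebraic multiplicities) are λ = 5 with multiplicity 4.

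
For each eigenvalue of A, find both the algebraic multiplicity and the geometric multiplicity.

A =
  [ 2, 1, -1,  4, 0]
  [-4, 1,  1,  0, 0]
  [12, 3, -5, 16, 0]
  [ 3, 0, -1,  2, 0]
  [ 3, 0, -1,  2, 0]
λ = 0: alg = 5, geom = 3

Step 1 — factor the characteristic polynomial to read off the algebraic multiplicities:
  χ_A(x) = x^5

Step 2 — compute geometric multiplicities via the rank-nullity identity g(λ) = n − rank(A − λI):
  rank(A − (0)·I) = 2, so dim ker(A − (0)·I) = n − 2 = 3

Summary:
  λ = 0: algebraic multiplicity = 5, geometric multiplicity = 3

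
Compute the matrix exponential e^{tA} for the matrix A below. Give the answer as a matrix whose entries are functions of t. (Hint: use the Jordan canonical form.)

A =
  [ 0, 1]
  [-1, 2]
e^{tA} =
  [-t*exp(t) + exp(t), t*exp(t)]
  [-t*exp(t), t*exp(t) + exp(t)]

Strategy: write A = P · J · P⁻¹ where J is a Jordan canonical form, so e^{tA} = P · e^{tJ} · P⁻¹, and e^{tJ} can be computed block-by-block.

A has Jordan form
J =
  [1, 1]
  [0, 1]
(up to reordering of blocks).

Per-block formulas:
  For a 2×2 Jordan block J_2(1): exp(t · J_2(1)) = e^(1t)·(I + t·N), where N is the 2×2 nilpotent shift.

After assembling e^{tJ} and conjugating by P, we get:

e^{tA} =
  [-t*exp(t) + exp(t), t*exp(t)]
  [-t*exp(t), t*exp(t) + exp(t)]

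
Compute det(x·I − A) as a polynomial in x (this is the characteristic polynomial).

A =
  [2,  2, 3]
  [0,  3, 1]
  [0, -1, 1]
x^3 - 6*x^2 + 12*x - 8

Expanding det(x·I − A) (e.g. by cofactor expansion or by noting that A is similar to its Jordan form J, which has the same characteristic polynomial as A) gives
  χ_A(x) = x^3 - 6*x^2 + 12*x - 8
which factors as (x - 2)^3. The eigenvalues (with algebraic multiplicities) are λ = 2 with multiplicity 3.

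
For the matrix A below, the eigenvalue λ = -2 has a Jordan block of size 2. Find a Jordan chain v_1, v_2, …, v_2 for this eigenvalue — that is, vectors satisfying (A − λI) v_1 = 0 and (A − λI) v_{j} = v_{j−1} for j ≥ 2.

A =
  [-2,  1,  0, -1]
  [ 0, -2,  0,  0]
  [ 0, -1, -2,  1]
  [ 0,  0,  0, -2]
A Jordan chain for λ = -2 of length 2:
v_1 = (1, 0, -1, 0)ᵀ
v_2 = (0, 1, 0, 0)ᵀ

Let N = A − (-2)·I. We want v_2 with N^2 v_2 = 0 but N^1 v_2 ≠ 0; then v_{j-1} := N · v_j for j = 2, …, 2.

Pick v_2 = (0, 1, 0, 0)ᵀ.
Then v_1 = N · v_2 = (1, 0, -1, 0)ᵀ.

Sanity check: (A − (-2)·I) v_1 = (0, 0, 0, 0)ᵀ = 0. ✓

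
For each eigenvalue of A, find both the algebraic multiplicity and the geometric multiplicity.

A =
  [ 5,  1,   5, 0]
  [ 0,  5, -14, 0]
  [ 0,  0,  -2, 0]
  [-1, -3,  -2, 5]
λ = -2: alg = 1, geom = 1; λ = 5: alg = 3, geom = 1

Step 1 — factor the characteristic polynomial to read off the algebraic multiplicities:
  χ_A(x) = (x - 5)^3*(x + 2)

Step 2 — compute geometric multiplicities via the rank-nullity identity g(λ) = n − rank(A − λI):
  rank(A − (-2)·I) = 3, so dim ker(A − (-2)·I) = n − 3 = 1
  rank(A − (5)·I) = 3, so dim ker(A − (5)·I) = n − 3 = 1

Summary:
  λ = -2: algebraic multiplicity = 1, geometric multiplicity = 1
  λ = 5: algebraic multiplicity = 3, geometric multiplicity = 1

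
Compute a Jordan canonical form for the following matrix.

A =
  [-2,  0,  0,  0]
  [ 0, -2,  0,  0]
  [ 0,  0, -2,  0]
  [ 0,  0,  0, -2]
J_1(-2) ⊕ J_1(-2) ⊕ J_1(-2) ⊕ J_1(-2)

The characteristic polynomial is
  det(x·I − A) = x^4 + 8*x^3 + 24*x^2 + 32*x + 16 = (x + 2)^4

Eigenvalues and multiplicities (the geometric multiplicity of λ is n − rank(A − λI), which equals the number of Jordan blocks for λ):
  λ = -2: algebraic multiplicity = 4, geometric multiplicity = 4

Determining the block sizes for each eigenvalue:
  λ = -2: gm = am = 4, so every block has size 1 → block sizes [1, 1, 1, 1]

Assembling the blocks gives a Jordan form
J =
  [-2,  0,  0,  0]
  [ 0, -2,  0,  0]
  [ 0,  0, -2,  0]
  [ 0,  0,  0, -2]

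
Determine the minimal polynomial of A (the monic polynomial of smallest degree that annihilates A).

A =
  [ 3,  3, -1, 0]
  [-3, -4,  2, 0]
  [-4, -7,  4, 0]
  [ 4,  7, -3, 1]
x^3 - 3*x^2 + 3*x - 1

The characteristic polynomial is χ_A(x) = (x - 1)^4, so the eigenvalues are known. The minimal polynomial is
  m_A(x) = Π_λ (x − λ)^{k_λ}
where k_λ is the size of the *largest* Jordan block for λ (equivalently, the smallest k with (A − λI)^k v = 0 for every generalised eigenvector v of λ).

  λ = 1: largest Jordan block has size 3, contributing (x − 1)^3

So m_A(x) = (x - 1)^3 = x^3 - 3*x^2 + 3*x - 1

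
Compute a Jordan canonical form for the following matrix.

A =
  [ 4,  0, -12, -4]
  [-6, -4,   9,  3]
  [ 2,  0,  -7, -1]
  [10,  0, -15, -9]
J_2(-4) ⊕ J_1(-4) ⊕ J_1(-4)

The characteristic polynomial is
  det(x·I − A) = x^4 + 16*x^3 + 96*x^2 + 256*x + 256 = (x + 4)^4

Eigenvalues and multiplicities (the geometric multiplicity of λ is n − rank(A − λI), which equals the number of Jordan blocks for λ):
  λ = -4: algebraic multiplicity = 4, geometric multiplicity = 3

Determining the block sizes for each eigenvalue:
  λ = -4: 3 blocks summing to 4 forces exactly one block of size 2 and the rest size 1 → block sizes [2, 1, 1]

Assembling the blocks gives a Jordan form
J =
  [-4,  1,  0,  0]
  [ 0, -4,  0,  0]
  [ 0,  0, -4,  0]
  [ 0,  0,  0, -4]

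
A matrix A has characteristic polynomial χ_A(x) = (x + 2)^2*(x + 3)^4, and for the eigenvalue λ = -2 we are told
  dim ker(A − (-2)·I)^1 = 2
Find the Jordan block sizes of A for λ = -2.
Block sizes for λ = -2: [1, 1]

From the dimensions of kernels of powers, the number of Jordan blocks of size at least j is d_j − d_{j−1} where d_j = dim ker(N^j) (with d_0 = 0). Computing the differences gives [2].
The number of blocks of size exactly k is (#blocks of size ≥ k) − (#blocks of size ≥ k + 1), so the partition is: 2 block(s) of size 1.
In nonincreasing order the block sizes are [1, 1].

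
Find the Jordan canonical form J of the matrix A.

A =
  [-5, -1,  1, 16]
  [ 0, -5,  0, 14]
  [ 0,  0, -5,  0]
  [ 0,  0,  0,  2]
J_2(-5) ⊕ J_1(-5) ⊕ J_1(2)

The characteristic polynomial is
  det(x·I − A) = x^4 + 13*x^3 + 45*x^2 - 25*x - 250 = (x - 2)*(x + 5)^3

Eigenvalues and multiplicities (the geometric multiplicity of λ is n − rank(A − λI), which equals the number of Jordan blocks for λ):
  λ = -5: algebraic multiplicity = 3, geometric multiplicity = 2
  λ = 2: algebraic multiplicity = 1, geometric multiplicity = 1

Determining the block sizes for each eigenvalue:
  λ = -5: 2 blocks summing to 3 forces exactly one block of size 2 and the rest size 1 → block sizes [2, 1]
  λ = 2: one block (gm = 1), so the single block has size am = 1 → block sizes [1]

Assembling the blocks gives a Jordan form
J =
  [-5,  1,  0, 0]
  [ 0, -5,  0, 0]
  [ 0,  0, -5, 0]
  [ 0,  0,  0, 2]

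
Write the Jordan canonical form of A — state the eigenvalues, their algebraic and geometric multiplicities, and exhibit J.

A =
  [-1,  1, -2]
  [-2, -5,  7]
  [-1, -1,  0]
J_3(-2)

The characteristic polynomial is
  det(x·I − A) = x^3 + 6*x^2 + 12*x + 8 = (x + 2)^3

Eigenvalues and multiplicities (the geometric multiplicity of λ is n − rank(A − λI), which equals the number of Jordan blocks for λ):
  λ = -2: algebraic multiplicity = 3, geometric multiplicity = 1

Determining the block sizes for each eigenvalue:
  λ = -2: one block (gm = 1), so the single block has size am = 3 → block sizes [3]

Assembling the blocks gives a Jordan form
J =
  [-2,  1,  0]
  [ 0, -2,  1]
  [ 0,  0, -2]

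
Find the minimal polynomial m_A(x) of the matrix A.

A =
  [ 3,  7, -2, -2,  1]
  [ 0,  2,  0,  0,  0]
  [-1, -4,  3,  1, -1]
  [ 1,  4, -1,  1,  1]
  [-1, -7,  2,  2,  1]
x^2 - 4*x + 4

The characteristic polynomial is χ_A(x) = (x - 2)^5, so the eigenvalues are known. The minimal polynomial is
  m_A(x) = Π_λ (x − λ)^{k_λ}
where k_λ is the size of the *largest* Jordan block for λ (equivalently, the smallest k with (A − λI)^k v = 0 for every generalised eigenvector v of λ).

  λ = 2: largest Jordan block has size 2, contributing (x − 2)^2

So m_A(x) = (x - 2)^2 = x^2 - 4*x + 4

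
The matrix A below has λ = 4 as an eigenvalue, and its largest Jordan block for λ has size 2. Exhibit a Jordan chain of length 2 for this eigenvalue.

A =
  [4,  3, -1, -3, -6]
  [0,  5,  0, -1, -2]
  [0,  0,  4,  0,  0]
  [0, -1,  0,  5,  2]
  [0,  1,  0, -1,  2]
A Jordan chain for λ = 4 of length 2:
v_1 = (3, 1, 0, -1, 1)ᵀ
v_2 = (0, 1, 0, 0, 0)ᵀ

Let N = A − (4)·I. We want v_2 with N^2 v_2 = 0 but N^1 v_2 ≠ 0; then v_{j-1} := N · v_j for j = 2, …, 2.

Pick v_2 = (0, 1, 0, 0, 0)ᵀ.
Then v_1 = N · v_2 = (3, 1, 0, -1, 1)ᵀ.

Sanity check: (A − (4)·I) v_1 = (0, 0, 0, 0, 0)ᵀ = 0. ✓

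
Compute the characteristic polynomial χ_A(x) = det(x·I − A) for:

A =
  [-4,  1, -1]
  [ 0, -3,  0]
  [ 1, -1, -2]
x^3 + 9*x^2 + 27*x + 27

Expanding det(x·I − A) (e.g. by cofactor expansion or by noting that A is similar to its Jordan form J, which has the same characteristic polynomial as A) gives
  χ_A(x) = x^3 + 9*x^2 + 27*x + 27
which factors as (x + 3)^3. The eigenvalues (with algebraic multiplicities) are λ = -3 with multiplicity 3.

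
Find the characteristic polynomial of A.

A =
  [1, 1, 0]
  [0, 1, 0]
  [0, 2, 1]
x^3 - 3*x^2 + 3*x - 1

Expanding det(x·I − A) (e.g. by cofactor expansion or by noting that A is similar to its Jordan form J, which has the same characteristic polynomial as A) gives
  χ_A(x) = x^3 - 3*x^2 + 3*x - 1
which factors as (x - 1)^3. The eigenvalues (with algebraic multiplicities) are λ = 1 with multiplicity 3.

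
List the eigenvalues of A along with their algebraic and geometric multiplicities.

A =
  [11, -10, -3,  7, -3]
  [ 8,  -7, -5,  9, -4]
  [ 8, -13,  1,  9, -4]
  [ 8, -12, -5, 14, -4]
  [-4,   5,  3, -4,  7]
λ = 5: alg = 4, geom = 2; λ = 6: alg = 1, geom = 1

Step 1 — factor the characteristic polynomial to read off the algebraic multiplicities:
  χ_A(x) = (x - 6)*(x - 5)^4

Step 2 — compute geometric multiplicities via the rank-nullity identity g(λ) = n − rank(A − λI):
  rank(A − (5)·I) = 3, so dim ker(A − (5)·I) = n − 3 = 2
  rank(A − (6)·I) = 4, so dim ker(A − (6)·I) = n − 4 = 1

Summary:
  λ = 5: algebraic multiplicity = 4, geometric multiplicity = 2
  λ = 6: algebraic multiplicity = 1, geometric multiplicity = 1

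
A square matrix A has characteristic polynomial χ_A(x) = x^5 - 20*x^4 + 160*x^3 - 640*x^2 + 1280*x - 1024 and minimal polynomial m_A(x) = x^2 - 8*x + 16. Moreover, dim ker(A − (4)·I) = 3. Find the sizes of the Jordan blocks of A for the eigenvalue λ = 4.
Block sizes for λ = 4: [2, 2, 1]

Step 1 — from the characteristic polynomial, algebraic multiplicity of λ = 4 is 5. From dim ker(A − (4)·I) = 3, there are exactly 3 Jordan blocks for λ = 4.
Step 2 — from the minimal polynomial, the factor (x − 4)^2 tells us the largest block for λ = 4 has size 2.
Step 3 — with total size 5, 3 blocks, and largest block 2, the block sizes (in nonincreasing order) are [2, 2, 1].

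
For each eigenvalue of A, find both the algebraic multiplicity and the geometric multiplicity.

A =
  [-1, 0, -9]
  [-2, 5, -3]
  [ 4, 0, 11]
λ = 5: alg = 3, geom = 2

Step 1 — factor the characteristic polynomial to read off the algebraic multiplicities:
  χ_A(x) = (x - 5)^3

Step 2 — compute geometric multiplicities via the rank-nullity identity g(λ) = n − rank(A − λI):
  rank(A − (5)·I) = 1, so dim ker(A − (5)·I) = n − 1 = 2

Summary:
  λ = 5: algebraic multiplicity = 3, geometric multiplicity = 2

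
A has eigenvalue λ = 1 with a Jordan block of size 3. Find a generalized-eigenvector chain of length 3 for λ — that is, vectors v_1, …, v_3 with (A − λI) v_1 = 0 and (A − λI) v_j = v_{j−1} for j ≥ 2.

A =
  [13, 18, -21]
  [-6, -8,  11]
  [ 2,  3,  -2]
A Jordan chain for λ = 1 of length 3:
v_1 = (-6, 4, 0)ᵀ
v_2 = (12, -6, 2)ᵀ
v_3 = (1, 0, 0)ᵀ

Let N = A − (1)·I. We want v_3 with N^3 v_3 = 0 but N^2 v_3 ≠ 0; then v_{j-1} := N · v_j for j = 3, …, 2.

Pick v_3 = (1, 0, 0)ᵀ.
Then v_2 = N · v_3 = (12, -6, 2)ᵀ.
Then v_1 = N · v_2 = (-6, 4, 0)ᵀ.

Sanity check: (A − (1)·I) v_1 = (0, 0, 0)ᵀ = 0. ✓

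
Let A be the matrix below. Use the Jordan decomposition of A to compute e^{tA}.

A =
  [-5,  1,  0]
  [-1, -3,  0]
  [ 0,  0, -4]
e^{tA} =
  [-t*exp(-4*t) + exp(-4*t), t*exp(-4*t), 0]
  [-t*exp(-4*t), t*exp(-4*t) + exp(-4*t), 0]
  [0, 0, exp(-4*t)]

Strategy: write A = P · J · P⁻¹ where J is a Jordan canonical form, so e^{tA} = P · e^{tJ} · P⁻¹, and e^{tJ} can be computed block-by-block.

A has Jordan form
J =
  [-4,  1,  0]
  [ 0, -4,  0]
  [ 0,  0, -4]
(up to reordering of blocks).

Per-block formulas:
  For a 2×2 Jordan block J_2(-4): exp(t · J_2(-4)) = e^(-4t)·(I + t·N), where N is the 2×2 nilpotent shift.
  For a 1×1 block at λ = -4: exp(t · [-4]) = [e^(-4t)].

After assembling e^{tJ} and conjugating by P, we get:

e^{tA} =
  [-t*exp(-4*t) + exp(-4*t), t*exp(-4*t), 0]
  [-t*exp(-4*t), t*exp(-4*t) + exp(-4*t), 0]
  [0, 0, exp(-4*t)]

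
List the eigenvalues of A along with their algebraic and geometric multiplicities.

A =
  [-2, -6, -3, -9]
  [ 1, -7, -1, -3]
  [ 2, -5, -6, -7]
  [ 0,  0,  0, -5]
λ = -5: alg = 4, geom = 2

Step 1 — factor the characteristic polynomial to read off the algebraic multiplicities:
  χ_A(x) = (x + 5)^4

Step 2 — compute geometric multiplicities via the rank-nullity identity g(λ) = n − rank(A − λI):
  rank(A − (-5)·I) = 2, so dim ker(A − (-5)·I) = n − 2 = 2

Summary:
  λ = -5: algebraic multiplicity = 4, geometric multiplicity = 2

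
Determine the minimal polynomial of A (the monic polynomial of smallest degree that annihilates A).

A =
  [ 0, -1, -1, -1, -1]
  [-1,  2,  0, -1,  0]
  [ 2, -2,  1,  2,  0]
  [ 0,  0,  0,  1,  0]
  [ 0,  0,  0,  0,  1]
x^3 - 3*x^2 + 3*x - 1

The characteristic polynomial is χ_A(x) = (x - 1)^5, so the eigenvalues are known. The minimal polynomial is
  m_A(x) = Π_λ (x − λ)^{k_λ}
where k_λ is the size of the *largest* Jordan block for λ (equivalently, the smallest k with (A − λI)^k v = 0 for every generalised eigenvector v of λ).

  λ = 1: largest Jordan block has size 3, contributing (x − 1)^3

So m_A(x) = (x - 1)^3 = x^3 - 3*x^2 + 3*x - 1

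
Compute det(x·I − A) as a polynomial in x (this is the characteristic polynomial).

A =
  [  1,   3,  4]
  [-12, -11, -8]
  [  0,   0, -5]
x^3 + 15*x^2 + 75*x + 125

Expanding det(x·I − A) (e.g. by cofactor expansion or by noting that A is similar to its Jordan form J, which has the same characteristic polynomial as A) gives
  χ_A(x) = x^3 + 15*x^2 + 75*x + 125
which factors as (x + 5)^3. The eigenvalues (with algebraic multiplicities) are λ = -5 with multiplicity 3.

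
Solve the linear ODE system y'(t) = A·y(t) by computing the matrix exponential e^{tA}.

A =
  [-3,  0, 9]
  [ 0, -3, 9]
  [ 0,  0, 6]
e^{tA} =
  [exp(-3*t), 0, exp(6*t) - exp(-3*t)]
  [0, exp(-3*t), exp(6*t) - exp(-3*t)]
  [0, 0, exp(6*t)]

Strategy: write A = P · J · P⁻¹ where J is a Jordan canonical form, so e^{tA} = P · e^{tJ} · P⁻¹, and e^{tJ} can be computed block-by-block.

A has Jordan form
J =
  [-3,  0, 0]
  [ 0, -3, 0]
  [ 0,  0, 6]
(up to reordering of blocks).

Per-block formulas:
  For a 1×1 block at λ = -3: exp(t · [-3]) = [e^(-3t)].
  For a 1×1 block at λ = 6: exp(t · [6]) = [e^(6t)].

After assembling e^{tJ} and conjugating by P, we get:

e^{tA} =
  [exp(-3*t), 0, exp(6*t) - exp(-3*t)]
  [0, exp(-3*t), exp(6*t) - exp(-3*t)]
  [0, 0, exp(6*t)]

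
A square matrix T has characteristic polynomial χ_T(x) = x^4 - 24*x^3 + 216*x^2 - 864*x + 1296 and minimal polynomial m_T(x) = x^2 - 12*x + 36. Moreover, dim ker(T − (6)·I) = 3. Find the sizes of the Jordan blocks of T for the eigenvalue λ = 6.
Block sizes for λ = 6: [2, 1, 1]

Step 1 — from the characteristic polynomial, algebraic multiplicity of λ = 6 is 4. From dim ker(T − (6)·I) = 3, there are exactly 3 Jordan blocks for λ = 6.
Step 2 — from the minimal polynomial, the factor (x − 6)^2 tells us the largest block for λ = 6 has size 2.
Step 3 — with total size 4, 3 blocks, and largest block 2, the block sizes (in nonincreasing order) are [2, 1, 1].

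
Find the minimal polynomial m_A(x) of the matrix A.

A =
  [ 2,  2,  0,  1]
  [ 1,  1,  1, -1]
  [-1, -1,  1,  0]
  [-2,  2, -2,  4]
x^2 - 4*x + 4

The characteristic polynomial is χ_A(x) = (x - 2)^4, so the eigenvalues are known. The minimal polynomial is
  m_A(x) = Π_λ (x − λ)^{k_λ}
where k_λ is the size of the *largest* Jordan block for λ (equivalently, the smallest k with (A − λI)^k v = 0 for every generalised eigenvector v of λ).

  λ = 2: largest Jordan block has size 2, contributing (x − 2)^2

So m_A(x) = (x - 2)^2 = x^2 - 4*x + 4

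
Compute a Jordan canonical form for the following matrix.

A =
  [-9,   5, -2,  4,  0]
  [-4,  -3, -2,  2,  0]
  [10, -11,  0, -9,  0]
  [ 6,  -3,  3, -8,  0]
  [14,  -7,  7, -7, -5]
J_2(-5) ⊕ J_2(-5) ⊕ J_1(-5)

The characteristic polynomial is
  det(x·I − A) = x^5 + 25*x^4 + 250*x^3 + 1250*x^2 + 3125*x + 3125 = (x + 5)^5

Eigenvalues and multiplicities (the geometric multiplicity of λ is n − rank(A − λI), which equals the number of Jordan blocks for λ):
  λ = -5: algebraic multiplicity = 5, geometric multiplicity = 3

Determining the block sizes for each eigenvalue:
  λ = -5: with am = 5 and gm = 3, the partition is not yet determined (e.g. several partitions of 5 into 3 parts exist). Let N = A − (-5)·I. Computing rank(N^1) = 2, rank(N^2) = 0; the number of blocks of size ≥ j is rank(N^{j−1}) − rank(N^j), giving [3, 2]. So we have 2 block(s) of size 2, 1 block(s) of size 1 → block sizes [2, 2, 1]

Assembling the blocks gives a Jordan form
J =
  [-5,  1,  0,  0,  0]
  [ 0, -5,  0,  0,  0]
  [ 0,  0, -5,  1,  0]
  [ 0,  0,  0, -5,  0]
  [ 0,  0,  0,  0, -5]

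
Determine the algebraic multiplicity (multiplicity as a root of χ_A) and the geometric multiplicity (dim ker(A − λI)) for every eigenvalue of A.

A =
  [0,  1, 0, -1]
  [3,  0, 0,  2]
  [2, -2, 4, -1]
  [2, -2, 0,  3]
λ = 1: alg = 3, geom = 1; λ = 4: alg = 1, geom = 1

Step 1 — factor the characteristic polynomial to read off the algebraic multiplicities:
  χ_A(x) = (x - 4)*(x - 1)^3

Step 2 — compute geometric multiplicities via the rank-nullity identity g(λ) = n − rank(A − λI):
  rank(A − (1)·I) = 3, so dim ker(A − (1)·I) = n − 3 = 1
  rank(A − (4)·I) = 3, so dim ker(A − (4)·I) = n − 3 = 1

Summary:
  λ = 1: algebraic multiplicity = 3, geometric multiplicity = 1
  λ = 4: algebraic multiplicity = 1, geometric multiplicity = 1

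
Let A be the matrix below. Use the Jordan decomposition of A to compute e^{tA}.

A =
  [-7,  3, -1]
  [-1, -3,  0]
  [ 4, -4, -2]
e^{tA} =
  [t^2*exp(-4*t) - 3*t*exp(-4*t) + exp(-4*t), -t^2*exp(-4*t) + 3*t*exp(-4*t), t^2*exp(-4*t)/2 - t*exp(-4*t)]
  [t^2*exp(-4*t) - t*exp(-4*t), -t^2*exp(-4*t) + t*exp(-4*t) + exp(-4*t), t^2*exp(-4*t)/2]
  [4*t*exp(-4*t), -4*t*exp(-4*t), 2*t*exp(-4*t) + exp(-4*t)]

Strategy: write A = P · J · P⁻¹ where J is a Jordan canonical form, so e^{tA} = P · e^{tJ} · P⁻¹, and e^{tJ} can be computed block-by-block.

A has Jordan form
J =
  [-4,  1,  0]
  [ 0, -4,  1]
  [ 0,  0, -4]
(up to reordering of blocks).

Per-block formulas:
  For a 3×3 Jordan block J_3(-4): exp(t · J_3(-4)) = e^(-4t)·(I + t·N + (t^2/2)·N^2), where N is the 3×3 nilpotent shift.

After assembling e^{tJ} and conjugating by P, we get:

e^{tA} =
  [t^2*exp(-4*t) - 3*t*exp(-4*t) + exp(-4*t), -t^2*exp(-4*t) + 3*t*exp(-4*t), t^2*exp(-4*t)/2 - t*exp(-4*t)]
  [t^2*exp(-4*t) - t*exp(-4*t), -t^2*exp(-4*t) + t*exp(-4*t) + exp(-4*t), t^2*exp(-4*t)/2]
  [4*t*exp(-4*t), -4*t*exp(-4*t), 2*t*exp(-4*t) + exp(-4*t)]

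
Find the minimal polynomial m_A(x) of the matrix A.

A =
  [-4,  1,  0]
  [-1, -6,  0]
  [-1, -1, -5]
x^2 + 10*x + 25

The characteristic polynomial is χ_A(x) = (x + 5)^3, so the eigenvalues are known. The minimal polynomial is
  m_A(x) = Π_λ (x − λ)^{k_λ}
where k_λ is the size of the *largest* Jordan block for λ (equivalently, the smallest k with (A − λI)^k v = 0 for every generalised eigenvector v of λ).

  λ = -5: largest Jordan block has size 2, contributing (x + 5)^2

So m_A(x) = (x + 5)^2 = x^2 + 10*x + 25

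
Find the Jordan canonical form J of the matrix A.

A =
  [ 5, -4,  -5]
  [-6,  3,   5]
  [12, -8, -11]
J_2(-1) ⊕ J_1(-1)

The characteristic polynomial is
  det(x·I − A) = x^3 + 3*x^2 + 3*x + 1 = (x + 1)^3

Eigenvalues and multiplicities (the geometric multiplicity of λ is n − rank(A − λI), which equals the number of Jordan blocks for λ):
  λ = -1: algebraic multiplicity = 3, geometric multiplicity = 2

Determining the block sizes for each eigenvalue:
  λ = -1: 2 blocks summing to 3 forces exactly one block of size 2 and the rest size 1 → block sizes [2, 1]

Assembling the blocks gives a Jordan form
J =
  [-1,  1,  0]
  [ 0, -1,  0]
  [ 0,  0, -1]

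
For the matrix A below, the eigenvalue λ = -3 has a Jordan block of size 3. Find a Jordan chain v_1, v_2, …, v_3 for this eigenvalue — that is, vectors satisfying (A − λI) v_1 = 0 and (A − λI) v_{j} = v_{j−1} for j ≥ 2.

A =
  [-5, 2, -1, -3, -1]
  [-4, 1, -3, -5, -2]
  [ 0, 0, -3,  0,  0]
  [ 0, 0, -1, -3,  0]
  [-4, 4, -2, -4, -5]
A Jordan chain for λ = -3 of length 3:
v_1 = (1, 1, 0, 0, 0)ᵀ
v_2 = (-1, -3, 0, -1, -2)ᵀ
v_3 = (0, 0, 1, 0, 0)ᵀ

Let N = A − (-3)·I. We want v_3 with N^3 v_3 = 0 but N^2 v_3 ≠ 0; then v_{j-1} := N · v_j for j = 3, …, 2.

Pick v_3 = (0, 0, 1, 0, 0)ᵀ.
Then v_2 = N · v_3 = (-1, -3, 0, -1, -2)ᵀ.
Then v_1 = N · v_2 = (1, 1, 0, 0, 0)ᵀ.

Sanity check: (A − (-3)·I) v_1 = (0, 0, 0, 0, 0)ᵀ = 0. ✓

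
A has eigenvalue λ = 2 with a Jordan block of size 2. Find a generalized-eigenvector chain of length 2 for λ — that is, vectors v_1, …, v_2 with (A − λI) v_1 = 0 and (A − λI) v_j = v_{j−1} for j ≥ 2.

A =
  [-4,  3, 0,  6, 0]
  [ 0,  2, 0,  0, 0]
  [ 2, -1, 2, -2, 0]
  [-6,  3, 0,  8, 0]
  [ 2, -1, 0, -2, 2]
A Jordan chain for λ = 2 of length 2:
v_1 = (-6, 0, 2, -6, 2)ᵀ
v_2 = (1, 0, 0, 0, 0)ᵀ

Let N = A − (2)·I. We want v_2 with N^2 v_2 = 0 but N^1 v_2 ≠ 0; then v_{j-1} := N · v_j for j = 2, …, 2.

Pick v_2 = (1, 0, 0, 0, 0)ᵀ.
Then v_1 = N · v_2 = (-6, 0, 2, -6, 2)ᵀ.

Sanity check: (A − (2)·I) v_1 = (0, 0, 0, 0, 0)ᵀ = 0. ✓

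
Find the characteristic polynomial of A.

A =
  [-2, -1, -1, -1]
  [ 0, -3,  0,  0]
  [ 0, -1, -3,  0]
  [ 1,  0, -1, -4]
x^4 + 12*x^3 + 54*x^2 + 108*x + 81

Expanding det(x·I − A) (e.g. by cofactor expansion or by noting that A is similar to its Jordan form J, which has the same characteristic polynomial as A) gives
  χ_A(x) = x^4 + 12*x^3 + 54*x^2 + 108*x + 81
which factors as (x + 3)^4. The eigenvalues (with algebraic multiplicities) are λ = -3 with multiplicity 4.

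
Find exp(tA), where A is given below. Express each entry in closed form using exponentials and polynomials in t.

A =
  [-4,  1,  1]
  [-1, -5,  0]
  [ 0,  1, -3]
e^{tA} =
  [-t^2*exp(-4*t)/2 + exp(-4*t), t*exp(-4*t), t^2*exp(-4*t)/2 + t*exp(-4*t)]
  [t^2*exp(-4*t)/2 - t*exp(-4*t), -t*exp(-4*t) + exp(-4*t), -t^2*exp(-4*t)/2]
  [-t^2*exp(-4*t)/2, t*exp(-4*t), t^2*exp(-4*t)/2 + t*exp(-4*t) + exp(-4*t)]

Strategy: write A = P · J · P⁻¹ where J is a Jordan canonical form, so e^{tA} = P · e^{tJ} · P⁻¹, and e^{tJ} can be computed block-by-block.

A has Jordan form
J =
  [-4,  1,  0]
  [ 0, -4,  1]
  [ 0,  0, -4]
(up to reordering of blocks).

Per-block formulas:
  For a 3×3 Jordan block J_3(-4): exp(t · J_3(-4)) = e^(-4t)·(I + t·N + (t^2/2)·N^2), where N is the 3×3 nilpotent shift.

After assembling e^{tJ} and conjugating by P, we get:

e^{tA} =
  [-t^2*exp(-4*t)/2 + exp(-4*t), t*exp(-4*t), t^2*exp(-4*t)/2 + t*exp(-4*t)]
  [t^2*exp(-4*t)/2 - t*exp(-4*t), -t*exp(-4*t) + exp(-4*t), -t^2*exp(-4*t)/2]
  [-t^2*exp(-4*t)/2, t*exp(-4*t), t^2*exp(-4*t)/2 + t*exp(-4*t) + exp(-4*t)]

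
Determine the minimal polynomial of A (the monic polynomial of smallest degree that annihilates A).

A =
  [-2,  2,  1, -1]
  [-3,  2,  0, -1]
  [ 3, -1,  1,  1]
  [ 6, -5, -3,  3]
x^2 - 2*x + 1

The characteristic polynomial is χ_A(x) = (x - 1)^4, so the eigenvalues are known. The minimal polynomial is
  m_A(x) = Π_λ (x − λ)^{k_λ}
where k_λ is the size of the *largest* Jordan block for λ (equivalently, the smallest k with (A − λI)^k v = 0 for every generalised eigenvector v of λ).

  λ = 1: largest Jordan block has size 2, contributing (x − 1)^2

So m_A(x) = (x - 1)^2 = x^2 - 2*x + 1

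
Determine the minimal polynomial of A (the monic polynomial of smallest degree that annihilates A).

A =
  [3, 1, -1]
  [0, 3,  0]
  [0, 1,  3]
x^3 - 9*x^2 + 27*x - 27

The characteristic polynomial is χ_A(x) = (x - 3)^3, so the eigenvalues are known. The minimal polynomial is
  m_A(x) = Π_λ (x − λ)^{k_λ}
where k_λ is the size of the *largest* Jordan block for λ (equivalently, the smallest k with (A − λI)^k v = 0 for every generalised eigenvector v of λ).

  λ = 3: largest Jordan block has size 3, contributing (x − 3)^3

So m_A(x) = (x - 3)^3 = x^3 - 9*x^2 + 27*x - 27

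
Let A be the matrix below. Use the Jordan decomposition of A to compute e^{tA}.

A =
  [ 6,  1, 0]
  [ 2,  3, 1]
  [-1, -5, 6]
e^{tA} =
  [3*t^2*exp(5*t)/2 + t*exp(5*t) + exp(5*t), -t^2*exp(5*t)/2 + t*exp(5*t), t^2*exp(5*t)/2]
  [-3*t^2*exp(5*t)/2 + 2*t*exp(5*t), t^2*exp(5*t)/2 - 2*t*exp(5*t) + exp(5*t), -t^2*exp(5*t)/2 + t*exp(5*t)]
  [-6*t^2*exp(5*t) - t*exp(5*t), 2*t^2*exp(5*t) - 5*t*exp(5*t), -2*t^2*exp(5*t) + t*exp(5*t) + exp(5*t)]

Strategy: write A = P · J · P⁻¹ where J is a Jordan canonical form, so e^{tA} = P · e^{tJ} · P⁻¹, and e^{tJ} can be computed block-by-block.

A has Jordan form
J =
  [5, 1, 0]
  [0, 5, 1]
  [0, 0, 5]
(up to reordering of blocks).

Per-block formulas:
  For a 3×3 Jordan block J_3(5): exp(t · J_3(5)) = e^(5t)·(I + t·N + (t^2/2)·N^2), where N is the 3×3 nilpotent shift.

After assembling e^{tJ} and conjugating by P, we get:

e^{tA} =
  [3*t^2*exp(5*t)/2 + t*exp(5*t) + exp(5*t), -t^2*exp(5*t)/2 + t*exp(5*t), t^2*exp(5*t)/2]
  [-3*t^2*exp(5*t)/2 + 2*t*exp(5*t), t^2*exp(5*t)/2 - 2*t*exp(5*t) + exp(5*t), -t^2*exp(5*t)/2 + t*exp(5*t)]
  [-6*t^2*exp(5*t) - t*exp(5*t), 2*t^2*exp(5*t) - 5*t*exp(5*t), -2*t^2*exp(5*t) + t*exp(5*t) + exp(5*t)]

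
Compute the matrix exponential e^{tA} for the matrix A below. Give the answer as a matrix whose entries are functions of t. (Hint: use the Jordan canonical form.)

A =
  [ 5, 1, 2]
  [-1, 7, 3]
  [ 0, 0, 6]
e^{tA} =
  [-t*exp(6*t) + exp(6*t), t*exp(6*t), t^2*exp(6*t)/2 + 2*t*exp(6*t)]
  [-t*exp(6*t), t*exp(6*t) + exp(6*t), t^2*exp(6*t)/2 + 3*t*exp(6*t)]
  [0, 0, exp(6*t)]

Strategy: write A = P · J · P⁻¹ where J is a Jordan canonical form, so e^{tA} = P · e^{tJ} · P⁻¹, and e^{tJ} can be computed block-by-block.

A has Jordan form
J =
  [6, 1, 0]
  [0, 6, 1]
  [0, 0, 6]
(up to reordering of blocks).

Per-block formulas:
  For a 3×3 Jordan block J_3(6): exp(t · J_3(6)) = e^(6t)·(I + t·N + (t^2/2)·N^2), where N is the 3×3 nilpotent shift.

After assembling e^{tJ} and conjugating by P, we get:

e^{tA} =
  [-t*exp(6*t) + exp(6*t), t*exp(6*t), t^2*exp(6*t)/2 + 2*t*exp(6*t)]
  [-t*exp(6*t), t*exp(6*t) + exp(6*t), t^2*exp(6*t)/2 + 3*t*exp(6*t)]
  [0, 0, exp(6*t)]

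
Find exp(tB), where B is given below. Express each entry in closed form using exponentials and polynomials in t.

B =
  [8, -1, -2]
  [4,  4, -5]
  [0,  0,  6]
e^{tB} =
  [2*t*exp(6*t) + exp(6*t), -t*exp(6*t), t^2*exp(6*t)/2 - 2*t*exp(6*t)]
  [4*t*exp(6*t), -2*t*exp(6*t) + exp(6*t), t^2*exp(6*t) - 5*t*exp(6*t)]
  [0, 0, exp(6*t)]

Strategy: write B = P · J · P⁻¹ where J is a Jordan canonical form, so e^{tB} = P · e^{tJ} · P⁻¹, and e^{tJ} can be computed block-by-block.

B has Jordan form
J =
  [6, 1, 0]
  [0, 6, 1]
  [0, 0, 6]
(up to reordering of blocks).

Per-block formulas:
  For a 3×3 Jordan block J_3(6): exp(t · J_3(6)) = e^(6t)·(I + t·N + (t^2/2)·N^2), where N is the 3×3 nilpotent shift.

After assembling e^{tJ} and conjugating by P, we get:

e^{tB} =
  [2*t*exp(6*t) + exp(6*t), -t*exp(6*t), t^2*exp(6*t)/2 - 2*t*exp(6*t)]
  [4*t*exp(6*t), -2*t*exp(6*t) + exp(6*t), t^2*exp(6*t) - 5*t*exp(6*t)]
  [0, 0, exp(6*t)]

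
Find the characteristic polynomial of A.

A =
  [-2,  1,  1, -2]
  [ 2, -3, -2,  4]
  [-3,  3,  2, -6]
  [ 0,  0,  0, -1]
x^4 + 4*x^3 + 6*x^2 + 4*x + 1

Expanding det(x·I − A) (e.g. by cofactor expansion or by noting that A is similar to its Jordan form J, which has the same characteristic polynomial as A) gives
  χ_A(x) = x^4 + 4*x^3 + 6*x^2 + 4*x + 1
which factors as (x + 1)^4. The eigenvalues (with algebraic multiplicities) are λ = -1 with multiplicity 4.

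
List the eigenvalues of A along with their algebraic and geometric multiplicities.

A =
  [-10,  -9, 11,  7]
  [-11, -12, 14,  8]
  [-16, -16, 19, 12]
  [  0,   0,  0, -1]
λ = -1: alg = 4, geom = 2

Step 1 — factor the characteristic polynomial to read off the algebraic multiplicities:
  χ_A(x) = (x + 1)^4

Step 2 — compute geometric multiplicities via the rank-nullity identity g(λ) = n − rank(A − λI):
  rank(A − (-1)·I) = 2, so dim ker(A − (-1)·I) = n − 2 = 2

Summary:
  λ = -1: algebraic multiplicity = 4, geometric multiplicity = 2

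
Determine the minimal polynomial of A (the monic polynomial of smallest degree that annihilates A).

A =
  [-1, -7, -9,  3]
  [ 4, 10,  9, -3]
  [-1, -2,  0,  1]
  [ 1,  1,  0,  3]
x^2 - 6*x + 9

The characteristic polynomial is χ_A(x) = (x - 3)^4, so the eigenvalues are known. The minimal polynomial is
  m_A(x) = Π_λ (x − λ)^{k_λ}
where k_λ is the size of the *largest* Jordan block for λ (equivalently, the smallest k with (A − λI)^k v = 0 for every generalised eigenvector v of λ).

  λ = 3: largest Jordan block has size 2, contributing (x − 3)^2

So m_A(x) = (x - 3)^2 = x^2 - 6*x + 9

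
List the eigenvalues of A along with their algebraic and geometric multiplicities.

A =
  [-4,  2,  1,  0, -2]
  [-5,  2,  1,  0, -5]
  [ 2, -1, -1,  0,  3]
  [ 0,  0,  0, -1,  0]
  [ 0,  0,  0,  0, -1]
λ = -1: alg = 5, geom = 3

Step 1 — factor the characteristic polynomial to read off the algebraic multiplicities:
  χ_A(x) = (x + 1)^5

Step 2 — compute geometric multiplicities via the rank-nullity identity g(λ) = n − rank(A − λI):
  rank(A − (-1)·I) = 2, so dim ker(A − (-1)·I) = n − 2 = 3

Summary:
  λ = -1: algebraic multiplicity = 5, geometric multiplicity = 3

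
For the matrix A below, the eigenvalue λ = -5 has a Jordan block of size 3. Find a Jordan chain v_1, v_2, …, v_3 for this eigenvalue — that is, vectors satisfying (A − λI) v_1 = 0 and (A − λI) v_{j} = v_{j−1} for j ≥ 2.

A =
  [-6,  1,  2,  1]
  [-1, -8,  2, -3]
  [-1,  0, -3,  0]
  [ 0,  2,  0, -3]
A Jordan chain for λ = -5 of length 3:
v_1 = (-2, 2, -1, -2)ᵀ
v_2 = (-1, -1, -1, 0)ᵀ
v_3 = (1, 0, 0, 0)ᵀ

Let N = A − (-5)·I. We want v_3 with N^3 v_3 = 0 but N^2 v_3 ≠ 0; then v_{j-1} := N · v_j for j = 3, …, 2.

Pick v_3 = (1, 0, 0, 0)ᵀ.
Then v_2 = N · v_3 = (-1, -1, -1, 0)ᵀ.
Then v_1 = N · v_2 = (-2, 2, -1, -2)ᵀ.

Sanity check: (A − (-5)·I) v_1 = (0, 0, 0, 0)ᵀ = 0. ✓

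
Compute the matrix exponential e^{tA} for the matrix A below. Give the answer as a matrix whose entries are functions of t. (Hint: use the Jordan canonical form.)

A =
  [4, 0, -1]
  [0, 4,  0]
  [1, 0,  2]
e^{tA} =
  [t*exp(3*t) + exp(3*t), 0, -t*exp(3*t)]
  [0, exp(4*t), 0]
  [t*exp(3*t), 0, -t*exp(3*t) + exp(3*t)]

Strategy: write A = P · J · P⁻¹ where J is a Jordan canonical form, so e^{tA} = P · e^{tJ} · P⁻¹, and e^{tJ} can be computed block-by-block.

A has Jordan form
J =
  [3, 1, 0]
  [0, 3, 0]
  [0, 0, 4]
(up to reordering of blocks).

Per-block formulas:
  For a 1×1 block at λ = 4: exp(t · [4]) = [e^(4t)].
  For a 2×2 Jordan block J_2(3): exp(t · J_2(3)) = e^(3t)·(I + t·N), where N is the 2×2 nilpotent shift.

After assembling e^{tJ} and conjugating by P, we get:

e^{tA} =
  [t*exp(3*t) + exp(3*t), 0, -t*exp(3*t)]
  [0, exp(4*t), 0]
  [t*exp(3*t), 0, -t*exp(3*t) + exp(3*t)]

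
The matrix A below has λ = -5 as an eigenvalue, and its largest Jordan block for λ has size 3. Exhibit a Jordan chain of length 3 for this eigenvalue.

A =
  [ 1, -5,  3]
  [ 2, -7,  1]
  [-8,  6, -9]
A Jordan chain for λ = -5 of length 3:
v_1 = (2, 0, -4)ᵀ
v_2 = (6, 2, -8)ᵀ
v_3 = (1, 0, 0)ᵀ

Let N = A − (-5)·I. We want v_3 with N^3 v_3 = 0 but N^2 v_3 ≠ 0; then v_{j-1} := N · v_j for j = 3, …, 2.

Pick v_3 = (1, 0, 0)ᵀ.
Then v_2 = N · v_3 = (6, 2, -8)ᵀ.
Then v_1 = N · v_2 = (2, 0, -4)ᵀ.

Sanity check: (A − (-5)·I) v_1 = (0, 0, 0)ᵀ = 0. ✓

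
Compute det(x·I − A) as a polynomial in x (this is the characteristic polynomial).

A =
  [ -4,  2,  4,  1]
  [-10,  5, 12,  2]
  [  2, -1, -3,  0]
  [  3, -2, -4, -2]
x^4 + 4*x^3 + 6*x^2 + 4*x + 1

Expanding det(x·I − A) (e.g. by cofactor expansion or by noting that A is similar to its Jordan form J, which has the same characteristic polynomial as A) gives
  χ_A(x) = x^4 + 4*x^3 + 6*x^2 + 4*x + 1
which factors as (x + 1)^4. The eigenvalues (with algebraic multiplicities) are λ = -1 with multiplicity 4.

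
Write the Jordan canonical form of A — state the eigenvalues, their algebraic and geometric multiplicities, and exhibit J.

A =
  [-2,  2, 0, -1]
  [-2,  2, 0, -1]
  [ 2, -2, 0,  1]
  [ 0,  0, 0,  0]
J_2(0) ⊕ J_1(0) ⊕ J_1(0)

The characteristic polynomial is
  det(x·I − A) = x^4

Eigenvalues and multiplicities (the geometric multiplicity of λ is n − rank(A − λI), which equals the number of Jordan blocks for λ):
  λ = 0: algebraic multiplicity = 4, geometric multiplicity = 3

Determining the block sizes for each eigenvalue:
  λ = 0: 3 blocks summing to 4 forces exactly one block of size 2 and the rest size 1 → block sizes [2, 1, 1]

Assembling the blocks gives a Jordan form
J =
  [0, 1, 0, 0]
  [0, 0, 0, 0]
  [0, 0, 0, 0]
  [0, 0, 0, 0]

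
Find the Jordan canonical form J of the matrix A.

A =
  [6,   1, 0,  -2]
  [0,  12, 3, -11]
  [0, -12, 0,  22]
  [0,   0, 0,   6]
J_3(6) ⊕ J_1(6)

The characteristic polynomial is
  det(x·I − A) = x^4 - 24*x^3 + 216*x^2 - 864*x + 1296 = (x - 6)^4

Eigenvalues and multiplicities (the geometric multiplicity of λ is n − rank(A − λI), which equals the number of Jordan blocks for λ):
  λ = 6: algebraic multiplicity = 4, geometric multiplicity = 2

Determining the block sizes for each eigenvalue:
  λ = 6: with am = 4 and gm = 2, the partition is not yet determined (e.g. several partitions of 4 into 2 parts exist). Let N = A − (6)·I. Computing rank(N^1) = 2, rank(N^2) = 1, rank(N^3) = 0; the number of blocks of size ≥ j is rank(N^{j−1}) − rank(N^j), giving [2, 1, 1]. So we have 1 block(s) of size 3, 1 block(s) of size 1 → block sizes [3, 1]

Assembling the blocks gives a Jordan form
J =
  [6, 1, 0, 0]
  [0, 6, 1, 0]
  [0, 0, 6, 0]
  [0, 0, 0, 6]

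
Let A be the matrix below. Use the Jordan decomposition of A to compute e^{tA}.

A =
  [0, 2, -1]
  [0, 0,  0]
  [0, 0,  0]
e^{tA} =
  [1, 2*t, -t]
  [0, 1, 0]
  [0, 0, 1]

Strategy: write A = P · J · P⁻¹ where J is a Jordan canonical form, so e^{tA} = P · e^{tJ} · P⁻¹, and e^{tJ} can be computed block-by-block.

A has Jordan form
J =
  [0, 1, 0]
  [0, 0, 0]
  [0, 0, 0]
(up to reordering of blocks).

Per-block formulas:
  For a 1×1 block at λ = 0: exp(t · [0]) = [e^(0t)].
  For a 2×2 Jordan block J_2(0): exp(t · J_2(0)) = e^(0t)·(I + t·N), where N is the 2×2 nilpotent shift.

After assembling e^{tJ} and conjugating by P, we get:

e^{tA} =
  [1, 2*t, -t]
  [0, 1, 0]
  [0, 0, 1]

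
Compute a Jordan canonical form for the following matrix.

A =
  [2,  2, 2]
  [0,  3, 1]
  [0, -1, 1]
J_2(2) ⊕ J_1(2)

The characteristic polynomial is
  det(x·I − A) = x^3 - 6*x^2 + 12*x - 8 = (x - 2)^3

Eigenvalues and multiplicities (the geometric multiplicity of λ is n − rank(A − λI), which equals the number of Jordan blocks for λ):
  λ = 2: algebraic multiplicity = 3, geometric multiplicity = 2

Determining the block sizes for each eigenvalue:
  λ = 2: 2 blocks summing to 3 forces exactly one block of size 2 and the rest size 1 → block sizes [2, 1]

Assembling the blocks gives a Jordan form
J =
  [2, 1, 0]
  [0, 2, 0]
  [0, 0, 2]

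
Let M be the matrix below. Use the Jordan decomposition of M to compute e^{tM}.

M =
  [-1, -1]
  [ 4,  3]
e^{tM} =
  [-2*t*exp(t) + exp(t), -t*exp(t)]
  [4*t*exp(t), 2*t*exp(t) + exp(t)]

Strategy: write M = P · J · P⁻¹ where J is a Jordan canonical form, so e^{tM} = P · e^{tJ} · P⁻¹, and e^{tJ} can be computed block-by-block.

M has Jordan form
J =
  [1, 1]
  [0, 1]
(up to reordering of blocks).

Per-block formulas:
  For a 2×2 Jordan block J_2(1): exp(t · J_2(1)) = e^(1t)·(I + t·N), where N is the 2×2 nilpotent shift.

After assembling e^{tJ} and conjugating by P, we get:

e^{tM} =
  [-2*t*exp(t) + exp(t), -t*exp(t)]
  [4*t*exp(t), 2*t*exp(t) + exp(t)]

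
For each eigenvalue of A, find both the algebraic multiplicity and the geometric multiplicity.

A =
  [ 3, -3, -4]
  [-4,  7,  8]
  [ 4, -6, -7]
λ = 1: alg = 3, geom = 2

Step 1 — factor the characteristic polynomial to read off the algebraic multiplicities:
  χ_A(x) = (x - 1)^3

Step 2 — compute geometric multiplicities via the rank-nullity identity g(λ) = n − rank(A − λI):
  rank(A − (1)·I) = 1, so dim ker(A − (1)·I) = n − 1 = 2

Summary:
  λ = 1: algebraic multiplicity = 3, geometric multiplicity = 2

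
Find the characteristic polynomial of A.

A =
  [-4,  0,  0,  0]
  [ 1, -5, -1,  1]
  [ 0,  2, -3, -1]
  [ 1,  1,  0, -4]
x^4 + 16*x^3 + 96*x^2 + 256*x + 256

Expanding det(x·I − A) (e.g. by cofactor expansion or by noting that A is similar to its Jordan form J, which has the same characteristic polynomial as A) gives
  χ_A(x) = x^4 + 16*x^3 + 96*x^2 + 256*x + 256
which factors as (x + 4)^4. The eigenvalues (with algebraic multiplicities) are λ = -4 with multiplicity 4.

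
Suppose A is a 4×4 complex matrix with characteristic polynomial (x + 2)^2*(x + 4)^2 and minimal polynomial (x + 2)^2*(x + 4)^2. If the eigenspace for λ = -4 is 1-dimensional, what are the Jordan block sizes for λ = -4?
Block sizes for λ = -4: [2]

Step 1 — from the characteristic polynomial, algebraic multiplicity of λ = -4 is 2. From dim ker(A − (-4)·I) = 1, there are exactly 1 Jordan blocks for λ = -4.
Step 2 — from the minimal polynomial, the factor (x + 4)^2 tells us the largest block for λ = -4 has size 2.
Step 3 — with total size 2, 1 blocks, and largest block 2, the block sizes (in nonincreasing order) are [2].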